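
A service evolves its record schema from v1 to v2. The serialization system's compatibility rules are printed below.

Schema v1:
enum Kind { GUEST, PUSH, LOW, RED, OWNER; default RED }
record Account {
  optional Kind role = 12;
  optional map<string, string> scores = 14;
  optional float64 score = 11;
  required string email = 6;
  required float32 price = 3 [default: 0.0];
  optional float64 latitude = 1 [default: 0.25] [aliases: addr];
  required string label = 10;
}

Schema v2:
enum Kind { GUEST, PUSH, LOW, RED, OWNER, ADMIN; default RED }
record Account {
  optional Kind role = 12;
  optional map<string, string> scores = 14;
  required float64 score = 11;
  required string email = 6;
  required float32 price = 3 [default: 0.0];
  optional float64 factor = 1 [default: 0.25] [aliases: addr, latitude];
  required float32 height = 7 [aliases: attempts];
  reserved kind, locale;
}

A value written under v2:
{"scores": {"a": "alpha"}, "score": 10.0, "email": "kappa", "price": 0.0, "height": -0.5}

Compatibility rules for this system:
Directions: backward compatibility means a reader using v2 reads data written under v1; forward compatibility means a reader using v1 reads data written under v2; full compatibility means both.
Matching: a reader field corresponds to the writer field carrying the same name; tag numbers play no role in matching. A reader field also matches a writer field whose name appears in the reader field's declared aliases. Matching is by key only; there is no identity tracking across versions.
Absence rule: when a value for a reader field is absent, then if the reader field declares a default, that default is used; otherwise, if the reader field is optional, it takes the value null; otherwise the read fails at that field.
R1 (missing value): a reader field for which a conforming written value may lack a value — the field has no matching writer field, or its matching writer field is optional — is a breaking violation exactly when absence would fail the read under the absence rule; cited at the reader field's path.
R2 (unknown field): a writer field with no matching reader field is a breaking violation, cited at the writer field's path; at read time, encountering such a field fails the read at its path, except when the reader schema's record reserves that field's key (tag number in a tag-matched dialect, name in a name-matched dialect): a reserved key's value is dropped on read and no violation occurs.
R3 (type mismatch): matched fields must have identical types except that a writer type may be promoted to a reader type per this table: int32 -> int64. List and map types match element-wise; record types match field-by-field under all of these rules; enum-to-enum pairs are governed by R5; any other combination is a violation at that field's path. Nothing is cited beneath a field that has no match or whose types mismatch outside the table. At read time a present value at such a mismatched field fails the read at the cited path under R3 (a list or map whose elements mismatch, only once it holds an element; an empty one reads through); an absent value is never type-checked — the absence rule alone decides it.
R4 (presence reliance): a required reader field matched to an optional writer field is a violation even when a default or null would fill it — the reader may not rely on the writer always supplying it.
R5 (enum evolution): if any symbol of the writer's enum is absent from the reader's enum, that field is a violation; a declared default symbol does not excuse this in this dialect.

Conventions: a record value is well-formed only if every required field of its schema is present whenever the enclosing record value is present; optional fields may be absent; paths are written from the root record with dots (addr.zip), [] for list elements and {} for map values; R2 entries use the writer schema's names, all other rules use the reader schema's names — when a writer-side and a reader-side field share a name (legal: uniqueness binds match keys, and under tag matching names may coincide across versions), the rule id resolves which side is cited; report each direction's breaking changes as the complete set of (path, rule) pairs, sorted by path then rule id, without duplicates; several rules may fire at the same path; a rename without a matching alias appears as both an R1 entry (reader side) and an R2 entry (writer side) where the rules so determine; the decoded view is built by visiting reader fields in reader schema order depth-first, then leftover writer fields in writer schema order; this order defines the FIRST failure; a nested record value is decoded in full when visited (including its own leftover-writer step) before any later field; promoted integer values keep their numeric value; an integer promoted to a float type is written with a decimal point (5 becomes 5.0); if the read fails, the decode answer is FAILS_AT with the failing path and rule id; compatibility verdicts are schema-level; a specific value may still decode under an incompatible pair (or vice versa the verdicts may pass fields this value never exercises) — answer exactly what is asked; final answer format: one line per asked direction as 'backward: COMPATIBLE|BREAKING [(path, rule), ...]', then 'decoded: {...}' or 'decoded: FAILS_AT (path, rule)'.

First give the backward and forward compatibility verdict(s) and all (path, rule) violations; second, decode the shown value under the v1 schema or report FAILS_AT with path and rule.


each type pair in Account: writer, then reader
checking backward for Account: reader v2 against writer v1:
  role: paired with writer role (Kind -> Kind; writer optional)
  scores: paired with writer scores (map<string, string> -> map<string, string>; writer optional)
  score: paired with writer score (float64 -> float64; writer optional)
  email: paired with writer email (string -> string; writer required)
  price: paired with writer price (float32 -> float32; writer required)
  factor: paired with writer latitude (float64 -> float64; writer optional)
  height has no writer counterpart
  writer field label has no reader counterpart
  R1 fires at height
  R2 fires at label
  R1 fires at score
  R4 fires at score
  => 4 violation(s): backward is BREAKING for Account
checking forward for Account: reader v1 against writer v2:
  role: paired with writer role (Kind -> Kind; writer optional)
  scores: paired with writer scores (map<string, string> -> map<string, string>; writer optional)
  score: paired with writer score (float64 -> float64; writer required)
  email: paired with writer email (string -> string; writer required)
  price: paired with writer price (float32 -> float32; writer required)
  latitude has no writer counterpart
  label has no writer counterpart
  writer field factor has no reader counterpart
  writer field height has no reader counterpart
  R2 fires at factor
  R2 fires at height
  R1 fires at label
  R5 fires at role
  => 4 violation(s): forward is BREAKING for Account
decode walk for Account under reader schema v1:
  role := null (absent, optional -> null)
  scores := {"a": "alpha"}
  score := 10.0
  email := "kappa"
  price := 0.0
  latitude := 0.25 (absent -> default)
  read fails at label under R1 (no fill)
  => FAILS_AT (label, R1)

backward: BREAKING [(height, R1), (label, R2), (score, R1), (score, R4)]; forward: BREAKING [(factor, R2), (height, R2), (label, R1), (role, R5)]; decoded: FAILS_AT (label, R1)


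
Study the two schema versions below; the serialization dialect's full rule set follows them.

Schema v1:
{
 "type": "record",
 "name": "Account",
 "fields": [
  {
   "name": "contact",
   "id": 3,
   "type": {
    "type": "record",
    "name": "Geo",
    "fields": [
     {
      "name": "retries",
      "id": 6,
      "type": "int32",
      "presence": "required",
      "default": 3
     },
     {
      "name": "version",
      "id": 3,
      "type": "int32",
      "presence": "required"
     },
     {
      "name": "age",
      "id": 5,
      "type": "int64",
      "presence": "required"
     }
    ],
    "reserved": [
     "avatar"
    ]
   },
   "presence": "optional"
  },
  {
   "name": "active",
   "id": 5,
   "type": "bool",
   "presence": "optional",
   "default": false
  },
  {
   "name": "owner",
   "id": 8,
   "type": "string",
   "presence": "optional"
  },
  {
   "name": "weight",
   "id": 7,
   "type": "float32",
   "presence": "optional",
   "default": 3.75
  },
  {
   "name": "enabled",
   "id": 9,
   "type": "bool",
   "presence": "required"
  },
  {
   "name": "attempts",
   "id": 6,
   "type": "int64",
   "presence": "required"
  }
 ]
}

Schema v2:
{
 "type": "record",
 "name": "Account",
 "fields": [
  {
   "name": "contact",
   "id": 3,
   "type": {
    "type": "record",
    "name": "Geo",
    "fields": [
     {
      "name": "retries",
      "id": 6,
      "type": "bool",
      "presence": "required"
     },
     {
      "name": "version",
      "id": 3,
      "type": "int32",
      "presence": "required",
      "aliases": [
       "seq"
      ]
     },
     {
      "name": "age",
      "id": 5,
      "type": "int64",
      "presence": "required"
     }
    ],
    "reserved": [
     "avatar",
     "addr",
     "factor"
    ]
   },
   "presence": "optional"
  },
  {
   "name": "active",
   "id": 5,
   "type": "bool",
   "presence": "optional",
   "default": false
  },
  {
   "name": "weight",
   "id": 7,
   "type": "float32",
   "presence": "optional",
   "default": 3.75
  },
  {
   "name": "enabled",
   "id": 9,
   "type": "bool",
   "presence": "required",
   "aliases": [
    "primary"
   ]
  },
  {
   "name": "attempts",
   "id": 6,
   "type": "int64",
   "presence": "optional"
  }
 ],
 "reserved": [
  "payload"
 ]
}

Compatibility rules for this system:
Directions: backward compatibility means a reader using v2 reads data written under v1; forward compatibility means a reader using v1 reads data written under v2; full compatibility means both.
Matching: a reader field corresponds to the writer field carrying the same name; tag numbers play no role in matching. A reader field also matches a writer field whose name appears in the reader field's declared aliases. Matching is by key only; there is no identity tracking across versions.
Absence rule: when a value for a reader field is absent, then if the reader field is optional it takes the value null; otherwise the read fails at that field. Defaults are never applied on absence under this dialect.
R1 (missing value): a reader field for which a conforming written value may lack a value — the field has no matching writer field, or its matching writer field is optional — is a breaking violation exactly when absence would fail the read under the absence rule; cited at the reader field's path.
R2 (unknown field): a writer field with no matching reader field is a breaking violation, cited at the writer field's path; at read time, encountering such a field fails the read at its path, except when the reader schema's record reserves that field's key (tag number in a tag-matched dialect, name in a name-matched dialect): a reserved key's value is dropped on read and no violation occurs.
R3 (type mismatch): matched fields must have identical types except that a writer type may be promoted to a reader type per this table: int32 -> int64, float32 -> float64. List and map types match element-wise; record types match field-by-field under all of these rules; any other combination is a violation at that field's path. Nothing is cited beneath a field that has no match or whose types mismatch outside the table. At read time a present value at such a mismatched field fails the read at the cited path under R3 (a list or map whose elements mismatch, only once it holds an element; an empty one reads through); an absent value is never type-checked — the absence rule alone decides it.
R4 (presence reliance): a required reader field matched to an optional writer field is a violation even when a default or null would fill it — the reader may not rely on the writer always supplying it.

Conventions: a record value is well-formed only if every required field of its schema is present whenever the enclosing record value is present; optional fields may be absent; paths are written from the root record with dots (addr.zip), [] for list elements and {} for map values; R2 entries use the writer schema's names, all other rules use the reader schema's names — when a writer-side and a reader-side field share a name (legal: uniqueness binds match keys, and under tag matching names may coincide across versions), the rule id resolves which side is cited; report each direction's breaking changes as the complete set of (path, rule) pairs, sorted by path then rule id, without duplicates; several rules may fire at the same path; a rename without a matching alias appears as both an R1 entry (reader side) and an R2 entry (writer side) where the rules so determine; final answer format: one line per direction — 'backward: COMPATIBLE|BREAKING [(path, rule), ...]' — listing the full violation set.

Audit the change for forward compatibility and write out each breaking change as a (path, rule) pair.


each type pair in Account: writer, then reader
forward for Account (reader v1, writer v2):
  contact: paired with writer contact (Geo -> Geo; writer optional)
  active: paired with writer active (bool -> bool; writer optional)
  owner: no writer-side match
  weight: paired with writer weight (float32 -> float32; writer optional)
  enabled: paired with writer enabled (bool -> bool; writer required)
  attempts: paired with writer attempts (int64 -> int64; writer optional)
  contact.retries: paired with writer contact.retries (bool -> int32; writer required)
  contact.version: paired with writer contact.version (int32 -> int32; writer required)
  contact.age: paired with writer contact.age (int64 -> int64; writer required)
  violation R1 at attempts
  violation R4 at attempts
  violation R3 at contact.retries
  => forward verdict for Account: BREAKING, 3 violation(s)
the rest of the Account diff is inert for this question:
  removed field owner from record Account -> its effect on Account is confined to the backward direction, not asked

forward: BREAKING [(attempts, R1), (attempts, R4), (contact.retries, R3)]


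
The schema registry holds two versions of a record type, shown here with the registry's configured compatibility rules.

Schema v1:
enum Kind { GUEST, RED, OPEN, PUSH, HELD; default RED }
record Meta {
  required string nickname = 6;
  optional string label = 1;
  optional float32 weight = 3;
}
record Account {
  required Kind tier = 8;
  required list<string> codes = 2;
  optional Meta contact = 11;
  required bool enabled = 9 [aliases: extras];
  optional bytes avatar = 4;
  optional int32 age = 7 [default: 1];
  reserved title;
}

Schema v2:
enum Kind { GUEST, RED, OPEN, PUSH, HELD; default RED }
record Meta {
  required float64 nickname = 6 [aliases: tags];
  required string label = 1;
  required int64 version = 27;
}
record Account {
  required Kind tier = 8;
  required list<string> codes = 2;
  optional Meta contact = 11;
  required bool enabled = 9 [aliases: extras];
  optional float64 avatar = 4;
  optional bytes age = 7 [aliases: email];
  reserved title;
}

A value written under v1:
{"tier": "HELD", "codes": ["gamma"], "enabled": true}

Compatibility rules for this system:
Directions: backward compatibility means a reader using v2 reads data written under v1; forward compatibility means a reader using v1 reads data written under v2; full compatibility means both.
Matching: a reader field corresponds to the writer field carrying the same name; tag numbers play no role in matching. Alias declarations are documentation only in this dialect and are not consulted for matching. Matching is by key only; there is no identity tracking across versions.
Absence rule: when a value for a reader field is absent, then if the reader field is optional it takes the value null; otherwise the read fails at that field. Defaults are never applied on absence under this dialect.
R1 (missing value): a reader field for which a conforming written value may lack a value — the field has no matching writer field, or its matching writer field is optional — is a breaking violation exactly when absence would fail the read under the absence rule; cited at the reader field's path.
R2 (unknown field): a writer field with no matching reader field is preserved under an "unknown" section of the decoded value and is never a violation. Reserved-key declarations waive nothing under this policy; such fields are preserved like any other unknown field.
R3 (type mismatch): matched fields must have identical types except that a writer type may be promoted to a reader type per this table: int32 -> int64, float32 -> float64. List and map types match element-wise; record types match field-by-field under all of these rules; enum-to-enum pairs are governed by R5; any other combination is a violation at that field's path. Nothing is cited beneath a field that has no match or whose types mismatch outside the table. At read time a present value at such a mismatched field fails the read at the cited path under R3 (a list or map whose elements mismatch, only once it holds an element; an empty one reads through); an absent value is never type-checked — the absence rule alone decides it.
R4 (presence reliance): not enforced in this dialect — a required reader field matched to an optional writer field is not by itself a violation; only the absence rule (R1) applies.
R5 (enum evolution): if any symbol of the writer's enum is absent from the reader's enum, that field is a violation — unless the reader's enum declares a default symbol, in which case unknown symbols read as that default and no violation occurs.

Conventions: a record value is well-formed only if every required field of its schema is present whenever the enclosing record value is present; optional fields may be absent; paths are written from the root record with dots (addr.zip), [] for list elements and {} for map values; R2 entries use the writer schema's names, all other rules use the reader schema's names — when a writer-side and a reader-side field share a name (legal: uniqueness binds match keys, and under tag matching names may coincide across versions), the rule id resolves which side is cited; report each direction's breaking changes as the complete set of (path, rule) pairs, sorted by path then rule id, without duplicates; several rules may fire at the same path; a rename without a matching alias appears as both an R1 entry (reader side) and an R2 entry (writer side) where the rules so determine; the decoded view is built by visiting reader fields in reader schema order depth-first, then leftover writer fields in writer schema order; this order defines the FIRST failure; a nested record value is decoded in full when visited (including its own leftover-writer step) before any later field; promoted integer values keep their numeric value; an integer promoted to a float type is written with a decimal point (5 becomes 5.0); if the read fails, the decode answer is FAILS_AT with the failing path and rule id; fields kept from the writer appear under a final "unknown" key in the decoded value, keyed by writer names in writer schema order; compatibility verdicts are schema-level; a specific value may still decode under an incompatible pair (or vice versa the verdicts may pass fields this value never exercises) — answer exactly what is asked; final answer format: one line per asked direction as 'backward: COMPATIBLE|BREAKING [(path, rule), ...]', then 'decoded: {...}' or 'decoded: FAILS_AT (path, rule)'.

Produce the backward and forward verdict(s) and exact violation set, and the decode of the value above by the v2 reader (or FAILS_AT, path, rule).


backward: BREAKING [(age, R3), (avatar, R3), (contact.label, R1), (contact.nickname, R3), (contact.version, R1)]; forward: BREAKING [(age, R3), (avatar, R3), (contact.nickname, R3)]; decoded: {"tier": "HELD", "codes": ["gamma"], "contact": null, "enabled": true, "avatar": null, "age": null}

arrows below run writer -> reader for Account
backward on Account — v2 reading data written by v1:
  tier: Kind -> Kind, writer required; from tier
  codes: list<string> -> list<string>, writer required; from codes
  contact: Meta -> Meta, writer optional; from contact
  enabled: bool -> bool, writer required; from enabled
  avatar: bytes -> float64, writer optional; from avatar
  age: int32 -> bytes, writer optional; from age
  contact.nickname: string -> float64, writer required; from contact.nickname
  contact.label: string -> string, writer optional; from contact.label
  contact.version: no writer match
  writer field contact.weight has no reader counterpart
  rule R3 violated at age
  rule R3 violated at avatar
  rule R1 violated at contact.label
  rule R3 violated at contact.nickname
  rule R1 violated at contact.version
  => 5 violation(s): backward is BREAKING for Account
forward on Account — v1 reading data written by v2:
  tier: Kind -> Kind, writer required; from tier
  codes: list<string> -> list<string>, writer required; from codes
  contact: Meta -> Meta, writer optional; from contact
  enabled: bool -> bool, writer required; from enabled
  avatar: float64 -> bytes, writer optional; from avatar
  age: bytes -> int32, writer optional; from age
  contact.nickname: float64 -> string, writer required; from contact.nickname
  contact.label: string -> string, writer required; from contact.label
  contact.weight: no writer match
  writer field contact.version has no reader counterpart
  rule R3 violated at age
  rule R3 violated at avatar
  rule R3 violated at contact.nickname
  => 3 violation(s): forward is BREAKING for Account
decode walk for Account under reader schema v2:
  tier := "HELD"
  codes := ["gamma"]
  contact := null (absent, optional -> null)
  enabled := true
  avatar := null (absent, optional -> null)
  age := null (absent, optional -> null)
  => decoded: {"tier": "HELD", "codes": ["gamma"], "contact": null, "enabled": true, "avatar": null, "age": null}


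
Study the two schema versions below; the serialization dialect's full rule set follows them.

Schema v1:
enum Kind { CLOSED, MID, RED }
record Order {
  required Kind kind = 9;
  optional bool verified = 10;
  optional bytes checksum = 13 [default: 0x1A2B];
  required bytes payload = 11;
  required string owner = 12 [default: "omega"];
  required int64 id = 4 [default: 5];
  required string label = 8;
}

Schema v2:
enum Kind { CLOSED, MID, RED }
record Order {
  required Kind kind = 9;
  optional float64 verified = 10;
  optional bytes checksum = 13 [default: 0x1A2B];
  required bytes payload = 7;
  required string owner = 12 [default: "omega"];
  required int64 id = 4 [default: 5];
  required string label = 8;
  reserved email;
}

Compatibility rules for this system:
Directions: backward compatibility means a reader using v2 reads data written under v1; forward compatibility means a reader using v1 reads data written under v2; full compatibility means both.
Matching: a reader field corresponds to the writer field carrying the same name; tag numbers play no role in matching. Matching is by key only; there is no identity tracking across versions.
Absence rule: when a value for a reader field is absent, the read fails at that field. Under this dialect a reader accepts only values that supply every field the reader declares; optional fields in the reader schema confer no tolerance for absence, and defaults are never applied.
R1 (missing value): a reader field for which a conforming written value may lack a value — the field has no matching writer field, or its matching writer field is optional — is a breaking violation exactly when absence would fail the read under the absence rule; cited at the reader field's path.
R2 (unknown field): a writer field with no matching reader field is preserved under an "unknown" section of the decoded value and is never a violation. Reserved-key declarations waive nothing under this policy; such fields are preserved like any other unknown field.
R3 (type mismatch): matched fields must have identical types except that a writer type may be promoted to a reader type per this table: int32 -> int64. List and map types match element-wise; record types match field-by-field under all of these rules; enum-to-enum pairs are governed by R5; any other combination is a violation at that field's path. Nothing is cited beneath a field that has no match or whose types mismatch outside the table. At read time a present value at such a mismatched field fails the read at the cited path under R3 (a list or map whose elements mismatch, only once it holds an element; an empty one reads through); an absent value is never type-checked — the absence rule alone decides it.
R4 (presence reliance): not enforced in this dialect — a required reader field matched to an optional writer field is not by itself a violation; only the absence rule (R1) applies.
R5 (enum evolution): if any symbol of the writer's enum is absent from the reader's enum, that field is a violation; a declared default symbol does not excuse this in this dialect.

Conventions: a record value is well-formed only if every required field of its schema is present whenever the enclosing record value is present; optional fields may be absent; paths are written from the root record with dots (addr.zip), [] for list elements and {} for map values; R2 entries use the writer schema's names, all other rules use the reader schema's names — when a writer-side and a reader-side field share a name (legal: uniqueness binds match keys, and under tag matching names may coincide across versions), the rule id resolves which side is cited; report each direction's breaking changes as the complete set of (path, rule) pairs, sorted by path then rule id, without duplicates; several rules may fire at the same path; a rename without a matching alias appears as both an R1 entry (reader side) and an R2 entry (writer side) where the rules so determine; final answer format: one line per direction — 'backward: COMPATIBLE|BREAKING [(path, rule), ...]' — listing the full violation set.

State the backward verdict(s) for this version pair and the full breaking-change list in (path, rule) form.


in Order below, arrows point writer -> reader
backward for Order (reader v2, writer v1):
  writer required, Kind -> Kind: reader kind maps from writer kind
  writer optional, bool -> float64: reader verified maps from writer verified
  writer optional, bytes -> bytes: reader checksum maps from writer checksum
  writer required, bytes -> bytes: reader payload maps from writer payload
  writer required, string -> string: reader owner maps from writer owner
  writer required, int64 -> int64: reader id maps from writer id
  writer required, string -> string: reader label maps from writer label
  violation R1 at checksum
  violation R1 at verified
  violation R3 at verified
  => 3 violation(s): backward is BREAKING for Order
remaining Order differences; none change what is asked:
  field payload in record Order: tag 11 changed to 7 -> inert for the asked Order verdict: nothing fires

backward: BREAKING [(checksum, R1), (verified, R1), (verified, R3)]


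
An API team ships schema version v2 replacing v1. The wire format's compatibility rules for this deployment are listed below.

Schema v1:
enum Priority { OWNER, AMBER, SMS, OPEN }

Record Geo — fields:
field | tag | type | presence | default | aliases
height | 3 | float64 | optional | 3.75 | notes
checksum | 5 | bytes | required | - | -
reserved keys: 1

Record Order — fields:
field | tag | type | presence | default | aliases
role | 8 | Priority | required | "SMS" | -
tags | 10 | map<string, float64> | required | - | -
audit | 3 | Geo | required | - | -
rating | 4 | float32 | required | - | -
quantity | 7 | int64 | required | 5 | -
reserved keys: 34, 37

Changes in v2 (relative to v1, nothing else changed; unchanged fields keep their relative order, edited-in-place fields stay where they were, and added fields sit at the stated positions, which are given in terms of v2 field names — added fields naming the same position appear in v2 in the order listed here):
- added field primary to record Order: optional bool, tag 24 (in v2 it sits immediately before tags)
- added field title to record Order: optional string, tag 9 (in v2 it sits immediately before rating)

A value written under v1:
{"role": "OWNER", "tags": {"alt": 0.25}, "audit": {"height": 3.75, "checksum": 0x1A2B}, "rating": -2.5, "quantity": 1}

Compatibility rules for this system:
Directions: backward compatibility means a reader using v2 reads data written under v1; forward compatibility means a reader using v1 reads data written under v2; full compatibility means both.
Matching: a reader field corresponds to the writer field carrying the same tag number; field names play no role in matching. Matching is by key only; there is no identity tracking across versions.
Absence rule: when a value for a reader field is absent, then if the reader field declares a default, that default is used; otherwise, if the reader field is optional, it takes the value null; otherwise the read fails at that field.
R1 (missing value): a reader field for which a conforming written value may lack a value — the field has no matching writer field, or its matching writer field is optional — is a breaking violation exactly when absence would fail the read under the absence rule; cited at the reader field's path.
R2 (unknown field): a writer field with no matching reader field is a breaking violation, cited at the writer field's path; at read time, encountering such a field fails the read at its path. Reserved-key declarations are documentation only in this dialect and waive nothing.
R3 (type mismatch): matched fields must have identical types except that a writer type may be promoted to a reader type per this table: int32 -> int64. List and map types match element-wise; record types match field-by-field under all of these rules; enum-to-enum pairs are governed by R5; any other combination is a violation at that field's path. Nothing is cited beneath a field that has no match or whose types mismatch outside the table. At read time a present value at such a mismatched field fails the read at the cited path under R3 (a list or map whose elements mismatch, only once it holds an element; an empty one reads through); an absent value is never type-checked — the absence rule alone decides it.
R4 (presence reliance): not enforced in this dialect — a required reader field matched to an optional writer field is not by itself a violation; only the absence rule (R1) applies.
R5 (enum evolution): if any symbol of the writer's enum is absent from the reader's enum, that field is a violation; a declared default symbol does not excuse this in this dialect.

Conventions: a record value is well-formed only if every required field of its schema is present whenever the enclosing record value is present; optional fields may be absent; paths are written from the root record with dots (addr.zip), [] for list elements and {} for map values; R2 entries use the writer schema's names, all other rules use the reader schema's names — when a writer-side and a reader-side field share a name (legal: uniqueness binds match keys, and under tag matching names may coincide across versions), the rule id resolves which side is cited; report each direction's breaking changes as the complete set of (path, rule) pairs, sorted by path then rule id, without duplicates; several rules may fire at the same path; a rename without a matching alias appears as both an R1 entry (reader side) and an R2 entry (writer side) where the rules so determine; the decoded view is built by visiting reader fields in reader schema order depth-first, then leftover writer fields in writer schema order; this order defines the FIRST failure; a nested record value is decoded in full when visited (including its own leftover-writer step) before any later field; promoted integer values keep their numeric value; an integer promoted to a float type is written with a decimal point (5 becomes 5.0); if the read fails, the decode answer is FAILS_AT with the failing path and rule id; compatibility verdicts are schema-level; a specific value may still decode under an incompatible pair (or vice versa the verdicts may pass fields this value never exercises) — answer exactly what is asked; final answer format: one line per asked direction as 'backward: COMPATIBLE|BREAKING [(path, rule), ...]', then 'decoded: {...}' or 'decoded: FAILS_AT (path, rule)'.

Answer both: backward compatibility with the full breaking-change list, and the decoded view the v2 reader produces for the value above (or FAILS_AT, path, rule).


each type pair in Order: writer, then reader
backward analysis of Order with v2 as reader and v1 as writer:
  role: paired with writer role (Priority -> Priority; writer required)
  primary has no writer counterpart
  tags: paired with writer tags (map<string, float64> -> map<string, float64>; writer required)
  audit: paired with writer audit (Geo -> Geo; writer required)
  title has no writer counterpart
  rating: paired with writer rating (float32 -> float32; writer required)
  quantity: paired with writer quantity (int64 -> int64; writer required)
  audit.height: paired with writer audit.height (float64 -> float64; writer optional)
  audit.checksum: paired with writer audit.checksum (bytes -> bytes; writer required)
  => no violations; backward on Order: COMPATIBLE
decode (reader v2):
  role := "OWNER"
  primary := null (not supplied -> null)
  tags := {"alt": 0.25}
  audit.height := 3.75
  audit.checksum := 0x1A2B
  title := null (not supplied -> null)
  rating := -2.5
  quantity := 1
  => decoded: {"role": "OWNER", "primary": null, "tags": {"alt": 0.25}, "audit": {"height": 3.75, "checksum": 0x1A2B}, "title": null, "rating": -2.5, "quantity": 1}

backward: COMPATIBLE []; decoded: {"role": "OWNER", "primary": null, "tags": {"alt": 0.25}, "audit": {"height": 3.75, "checksum": 0x1A2B}, "title": null, "rating": -2.5, "quantity": 1}


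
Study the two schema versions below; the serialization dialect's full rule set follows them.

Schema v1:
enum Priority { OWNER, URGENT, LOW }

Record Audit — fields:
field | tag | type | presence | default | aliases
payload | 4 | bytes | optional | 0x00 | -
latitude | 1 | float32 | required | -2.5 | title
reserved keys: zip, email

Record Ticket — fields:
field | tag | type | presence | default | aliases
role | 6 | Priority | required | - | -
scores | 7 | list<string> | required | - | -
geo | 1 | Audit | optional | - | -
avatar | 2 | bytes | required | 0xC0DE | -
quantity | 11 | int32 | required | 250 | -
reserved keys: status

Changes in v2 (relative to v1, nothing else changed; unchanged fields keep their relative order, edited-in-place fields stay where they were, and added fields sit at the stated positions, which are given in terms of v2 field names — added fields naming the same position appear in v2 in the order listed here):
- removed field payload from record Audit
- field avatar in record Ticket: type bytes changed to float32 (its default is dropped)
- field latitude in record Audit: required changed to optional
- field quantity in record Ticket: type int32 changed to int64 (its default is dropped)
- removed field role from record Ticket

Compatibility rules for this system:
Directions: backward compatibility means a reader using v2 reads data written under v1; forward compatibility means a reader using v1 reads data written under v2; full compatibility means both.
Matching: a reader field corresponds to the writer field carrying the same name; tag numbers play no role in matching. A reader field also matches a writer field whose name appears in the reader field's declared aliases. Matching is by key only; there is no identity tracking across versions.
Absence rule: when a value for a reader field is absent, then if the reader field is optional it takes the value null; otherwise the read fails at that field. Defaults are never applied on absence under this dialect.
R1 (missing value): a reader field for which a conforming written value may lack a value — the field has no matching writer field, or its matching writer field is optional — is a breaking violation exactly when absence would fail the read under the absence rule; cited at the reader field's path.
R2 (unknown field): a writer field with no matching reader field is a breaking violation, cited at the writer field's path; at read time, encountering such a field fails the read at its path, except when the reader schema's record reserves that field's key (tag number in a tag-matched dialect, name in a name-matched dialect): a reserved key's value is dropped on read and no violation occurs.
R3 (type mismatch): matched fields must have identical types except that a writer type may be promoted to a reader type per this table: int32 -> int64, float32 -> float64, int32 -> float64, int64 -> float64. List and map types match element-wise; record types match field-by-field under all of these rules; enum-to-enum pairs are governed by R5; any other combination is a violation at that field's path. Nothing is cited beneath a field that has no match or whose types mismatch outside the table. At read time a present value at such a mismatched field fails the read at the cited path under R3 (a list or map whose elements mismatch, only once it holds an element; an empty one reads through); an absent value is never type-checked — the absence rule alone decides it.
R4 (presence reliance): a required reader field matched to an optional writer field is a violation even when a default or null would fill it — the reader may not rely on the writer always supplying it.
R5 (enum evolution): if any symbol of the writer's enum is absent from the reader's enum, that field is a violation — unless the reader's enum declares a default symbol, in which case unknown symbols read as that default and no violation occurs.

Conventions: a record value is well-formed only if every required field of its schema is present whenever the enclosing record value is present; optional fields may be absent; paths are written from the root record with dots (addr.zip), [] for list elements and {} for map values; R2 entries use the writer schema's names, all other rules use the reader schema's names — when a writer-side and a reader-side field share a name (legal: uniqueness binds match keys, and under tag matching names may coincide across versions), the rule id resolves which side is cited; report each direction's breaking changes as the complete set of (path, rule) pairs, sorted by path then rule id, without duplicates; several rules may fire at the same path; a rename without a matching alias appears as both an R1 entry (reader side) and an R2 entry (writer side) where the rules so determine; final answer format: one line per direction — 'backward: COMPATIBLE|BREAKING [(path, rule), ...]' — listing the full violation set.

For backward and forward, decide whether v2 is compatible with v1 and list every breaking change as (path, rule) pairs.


arrows below run writer -> reader for Ticket
backward on Ticket — v2 reading data written by v1:
  list<string> -> list<string>, writer required: scores aligns to scores
  Audit -> Audit, writer optional: geo aligns to geo
  bytes -> float32, writer required: avatar aligns to avatar
  int32 -> int64, writer required: quantity aligns to quantity
  writer role: unknown to reader
  float32 -> float32, writer required: geo.latitude aligns to geo.latitude
  writer geo.payload: unknown to reader
  rule R3 violated at avatar
  rule R2 violated at geo.payload
  rule R2 violated at role
  => backward verdict for Ticket: BREAKING, 3 violation(s)
forward on Ticket — v1 reading data written by v2:
  no writer field matches reader role
  list<string> -> list<string>, writer required: scores aligns to scores
  Audit -> Audit, writer optional: geo aligns to geo
  float32 -> bytes, writer required: avatar aligns to avatar
  int64 -> int32, writer required: quantity aligns to quantity
  no writer field matches reader geo.payload
  float32 -> float32, writer optional: geo.latitude aligns to geo.latitude
  rule R3 violated at avatar
  rule R1 violated at geo.latitude
  rule R4 violated at geo.latitude
  rule R3 violated at quantity
  rule R1 violated at role
  => forward verdict for Ticket: BREAKING, 5 violation(s)

backward: BREAKING [(avatar, R3), (geo.payload, R2), (role, R2)]; forward: BREAKING [(avatar, R3), (geo.latitude, R1), (geo.latitude, R4), (quantity, R3), (role, R1)]
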